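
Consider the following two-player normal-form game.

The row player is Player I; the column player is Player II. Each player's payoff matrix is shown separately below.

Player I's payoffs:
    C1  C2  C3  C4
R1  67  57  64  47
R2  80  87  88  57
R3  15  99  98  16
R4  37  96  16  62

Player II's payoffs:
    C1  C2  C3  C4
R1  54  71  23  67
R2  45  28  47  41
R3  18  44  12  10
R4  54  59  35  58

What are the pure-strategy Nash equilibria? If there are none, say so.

(R1, C1): Player I can switch to R2 (67 → 80). Not NE.
(R1, C2): Player I can switch to R2 (57 → 87). Not NE.
(R1, C3): Player I can switch to R2 (64 → 88). Not NE.
(R1, C4): Player I can switch to R2 (47 → 57). Not NE.
(R2, C1): Player II can switch to C3 (45 → 47). Not NE.
(R2, C2): Player I can switch to R3 (87 → 99). Not NE.
(R2, C3): Player I can switch to R3 (88 → 98). Not NE.
(R2, C4): Player I can switch to R4 (57 → 62). Not NE.
(R3, C2): Player I gets 99, best alternative 96; Player II gets 44, best alternative 18. No profitable deviation — NE.
(The remaining 7 profiles each have a profitable deviation by the same check.)

The unique pure-strategy Nash equilibrium is (R3, C2).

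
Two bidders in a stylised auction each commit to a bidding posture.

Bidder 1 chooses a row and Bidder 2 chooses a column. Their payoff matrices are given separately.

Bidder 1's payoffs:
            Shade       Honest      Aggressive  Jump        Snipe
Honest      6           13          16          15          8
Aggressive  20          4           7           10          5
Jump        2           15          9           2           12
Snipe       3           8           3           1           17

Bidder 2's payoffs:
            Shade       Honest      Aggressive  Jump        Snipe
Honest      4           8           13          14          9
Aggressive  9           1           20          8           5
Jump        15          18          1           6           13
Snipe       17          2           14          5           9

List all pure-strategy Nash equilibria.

Check each profile: it is a Nash equilibrium iff no player can strictly gain by switching unilaterally.
(Honest, Shade): Bidder 1 can switch to Aggressive (6 → 20). Not NE.
(Honest, Honest): Bidder 1 can switch to Jump (13 → 15). Not NE.
(Honest, Aggressive): Bidder 2 can switch to Jump (13 → 14). Not NE.
(Honest, Jump): Bidder 1 gets 15, best alternative 10; Bidder 2 gets 14, best alternative 13. No profitable deviation — NE.
(Honest, Snipe): Bidder 1 can switch to Jump (8 → 12). Not NE.
(Aggressive, Shade): Bidder 2 can switch to Aggressive (9 → 20). Not NE.
(Aggressive, Honest): Bidder 1 can switch to Honest (4 → 13). Not NE.
(Aggressive, Aggressive): Bidder 1 can switch to Honest (7 → 16). Not NE.
(Aggressive, Jump): Bidder 1 can switch to Honest (10 → 15). Not NE.
(Aggressive, Snipe): Bidder 1 can switch to Honest (5 → 8). Not NE.
(Jump, Shade): Bidder 1 can switch to Honest (2 → 6). Not NE.
(Jump, Honest): Bidder 1 gets 15, best alternative 13; Bidder 2 gets 18, best alternative 15. No profitable deviation — NE.
(The remaining 8 profiles each have a profitable deviation by the same check.)

Pure-strategy Nash equilibria: (Honest, Jump) and (Jump, Honest)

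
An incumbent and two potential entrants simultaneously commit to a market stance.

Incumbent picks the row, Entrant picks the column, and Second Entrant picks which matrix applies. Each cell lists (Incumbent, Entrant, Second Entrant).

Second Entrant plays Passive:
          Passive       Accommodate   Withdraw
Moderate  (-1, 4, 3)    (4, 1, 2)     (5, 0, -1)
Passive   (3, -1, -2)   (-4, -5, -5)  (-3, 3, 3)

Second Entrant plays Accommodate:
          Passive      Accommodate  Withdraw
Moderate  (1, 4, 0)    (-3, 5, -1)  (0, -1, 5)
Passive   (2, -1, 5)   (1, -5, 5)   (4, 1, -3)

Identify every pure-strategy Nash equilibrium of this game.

This game has no pure Nash equilibrium.

For each player, find the best response to each opponent profile; mutual best responses are the pure NE.
Incumbent against (Passive, Passive): payoffs -1, 3 → best response Passive.
Incumbent against (Passive, Accommodate): payoffs 1, 2 → best response Passive.
Incumbent against (Accommodate, Passive): payoffs 4, -4 → best response Moderate.
Incumbent against (Accommodate, Accommodate): payoffs -3, 1 → best response Passive.
Incumbent against (Withdraw, Passive): payoffs 5, -3 → best response Moderate.
Incumbent against (Withdraw, Accommodate): payoffs 0, 4 → best response Passive.
Entrant against (Moderate, Passive): payoffs 4, 1, 0 → best response Passive.
Entrant against (Moderate, Accommodate): payoffs 4, 5, -1 → best response Accommodate.
Entrant against (Passive, Passive): payoffs -1, -5, 3 → best response Withdraw.
Entrant against (Passive, Accommodate): payoffs -1, -5, 1 → best response Withdraw.
Second Entrant against (Moderate, Passive): payoffs 3, 0 → best response Passive.
Second Entrant against (Moderate, Accommodate): payoffs 2, -1 → best response Passive.
Second Entrant against (Moderate, Withdraw): payoffs -1, 5 → best response Accommodate.
Second Entrant against (Passive, Passive): payoffs -2, 5 → best response Accommodate.
Second Entrant against (Passive, Accommodate): payoffs -5, 5 → best response Accommodate.
Second Entrant against (Passive, Withdraw): payoffs 3, -3 → best response Passive.
No profile is a mutual best response for all players.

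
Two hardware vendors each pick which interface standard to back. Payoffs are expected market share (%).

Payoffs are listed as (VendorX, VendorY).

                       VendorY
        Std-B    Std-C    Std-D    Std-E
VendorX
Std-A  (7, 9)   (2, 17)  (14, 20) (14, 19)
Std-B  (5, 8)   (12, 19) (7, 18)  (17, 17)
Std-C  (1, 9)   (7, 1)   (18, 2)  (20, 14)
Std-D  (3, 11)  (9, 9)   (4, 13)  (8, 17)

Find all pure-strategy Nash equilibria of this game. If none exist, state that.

Check each profile: it is a Nash equilibrium iff no player can strictly gain by switching unilaterally.
(Std-A, Std-B): VendorY can switch to Std-C (9 → 17). Not NE.
(Std-A, Std-C): VendorX can switch to Std-B (2 → 12). Not NE.
(Std-A, Std-D): VendorX can switch to Std-C (14 → 18). Not NE.
(Std-A, Std-E): VendorX can switch to Std-B (14 → 17). Not NE.
(Std-B, Std-B): VendorX can switch to Std-A (5 → 7). Not NE.
(Std-B, Std-C): VendorX gets 12, best alternative 9; VendorY gets 19, best alternative 18. No profitable deviation — NE.
(Std-B, Std-D): VendorX can switch to Std-A (7 → 14). Not NE.
(Std-B, Std-E): VendorX can switch to Std-C (17 → 20). Not NE.
(Std-C, Std-B): VendorX can switch to Std-A (1 → 7). Not NE.
(Std-C, Std-C): VendorX can switch to Std-B (7 → 12). Not NE.
(Std-C, Std-D): VendorY can switch to Std-B (2 → 9). Not NE.
(Std-C, Std-E): VendorX gets 20, best alternative 17; VendorY gets 14, best alternative 9. No profitable deviation — NE.
(Std-D, Std-B): VendorX can switch to Std-A (3 → 7). Not NE.
(Std-D, Std-C): VendorX can switch to Std-B (9 → 12). Not NE.
(The remaining 2 profiles each have a profitable deviation by the same check.)

The pure Nash equilibria are (Std-B, Std-C) and (Std-C, Std-E).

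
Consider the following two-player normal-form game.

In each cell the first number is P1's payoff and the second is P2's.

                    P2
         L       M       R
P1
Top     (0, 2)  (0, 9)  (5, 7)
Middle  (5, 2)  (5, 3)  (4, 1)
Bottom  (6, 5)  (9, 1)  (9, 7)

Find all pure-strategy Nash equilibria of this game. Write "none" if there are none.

The unique pure-strategy Nash equilibrium is (Bottom, R).

P1 against L: payoffs 0, 5, 6 → best response Bottom.
P1 against M: payoffs 0, 5, 9 → best response Bottom.
P1 against R: payoffs 5, 4, 9 → best response Bottom.
P2 against Top: payoffs 2, 9, 7 → best response M.
P2 against Middle: payoffs 2, 3, 1 → best response M.
P2 against Bottom: payoffs 5, 1, 7 → best response R.
Mutual best responses: (Bottom, R).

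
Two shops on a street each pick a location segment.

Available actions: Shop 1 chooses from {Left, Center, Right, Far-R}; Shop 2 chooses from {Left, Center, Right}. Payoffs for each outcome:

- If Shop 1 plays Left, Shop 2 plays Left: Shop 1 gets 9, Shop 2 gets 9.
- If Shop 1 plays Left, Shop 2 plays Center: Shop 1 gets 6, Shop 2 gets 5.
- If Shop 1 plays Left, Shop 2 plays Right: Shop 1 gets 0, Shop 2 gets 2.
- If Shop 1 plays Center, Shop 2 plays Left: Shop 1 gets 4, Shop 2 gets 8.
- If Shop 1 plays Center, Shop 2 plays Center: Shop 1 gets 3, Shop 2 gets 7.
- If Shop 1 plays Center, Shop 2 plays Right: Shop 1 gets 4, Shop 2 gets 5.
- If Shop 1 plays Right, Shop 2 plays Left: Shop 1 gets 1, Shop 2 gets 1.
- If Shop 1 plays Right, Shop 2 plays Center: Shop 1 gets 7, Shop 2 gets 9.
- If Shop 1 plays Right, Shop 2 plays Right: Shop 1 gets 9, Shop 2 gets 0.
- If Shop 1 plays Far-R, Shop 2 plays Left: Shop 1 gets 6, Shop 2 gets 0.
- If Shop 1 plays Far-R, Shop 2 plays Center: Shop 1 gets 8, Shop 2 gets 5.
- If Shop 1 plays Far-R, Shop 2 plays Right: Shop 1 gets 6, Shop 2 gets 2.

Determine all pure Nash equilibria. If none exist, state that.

Shop 1 against Left: payoffs 9, 4, 1, 6 → best response Left.
Shop 1 against Center: payoffs 6, 3, 7, 8 → best response Far-R.
Shop 1 against Right: payoffs 0, 4, 9, 6 → best response Right.
Shop 2 against Left: payoffs 9, 5, 2 → best response Left.
Shop 2 against Center: payoffs 8, 7, 5 → best response Left.
Shop 2 against Right: payoffs 1, 9, 0 → best response Center.
Shop 2 against Far-R: payoffs 0, 5, 2 → best response Center.
Mutual best responses: (Left, Left); (Far-R, Center).

(Left, Left); (Far-R, Center)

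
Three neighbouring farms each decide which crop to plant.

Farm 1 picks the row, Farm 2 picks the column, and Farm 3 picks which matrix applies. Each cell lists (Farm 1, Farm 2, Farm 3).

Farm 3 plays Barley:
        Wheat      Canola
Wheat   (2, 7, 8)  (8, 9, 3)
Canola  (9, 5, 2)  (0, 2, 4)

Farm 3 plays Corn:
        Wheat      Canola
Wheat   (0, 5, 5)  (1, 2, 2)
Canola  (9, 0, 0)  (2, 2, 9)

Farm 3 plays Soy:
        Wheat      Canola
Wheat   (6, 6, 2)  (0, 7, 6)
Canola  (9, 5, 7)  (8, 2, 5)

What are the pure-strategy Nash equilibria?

Farm 1 against (Wheat, Barley): payoffs 2, 9 → best response Canola.
Farm 1 against (Wheat, Corn): payoffs 0, 9 → best response Canola.
Farm 1 against (Wheat, Soy): payoffs 6, 9 → best response Canola.
Farm 1 against (Canola, Barley): payoffs 8, 0 → best response Wheat.
Farm 1 against (Canola, Corn): payoffs 1, 2 → best response Canola.
Farm 1 against (Canola, Soy): payoffs 0, 8 → best response Canola.
Farm 2 against (Wheat, Barley): payoffs 7, 9 → best response Canola.
Farm 2 against (Wheat, Corn): payoffs 5, 2 → best response Wheat.
Farm 2 against (Wheat, Soy): payoffs 6, 7 → best response Canola.
Farm 2 against (Canola, Barley): payoffs 5, 2 → best response Wheat.
Farm 2 against (Canola, Corn): payoffs 0, 2 → best response Canola.
Farm 2 against (Canola, Soy): payoffs 5, 2 → best response Wheat.
Farm 3 against (Wheat, Wheat): payoffs 8, 5, 2 → best response Barley.
Farm 3 against (Wheat, Canola): payoffs 3, 2, 6 → best response Soy.
Farm 3 against (Canola, Wheat): payoffs 2, 0, 7 → best response Soy.
Farm 3 against (Canola, Canola): payoffs 4, 9, 5 → best response Corn.
Mutual best responses: (Canola, Wheat, Soy); (Canola, Canola, Corn).

Pure-strategy Nash equilibria: (Canola, Wheat, Soy); (Canola, Canola, Corn)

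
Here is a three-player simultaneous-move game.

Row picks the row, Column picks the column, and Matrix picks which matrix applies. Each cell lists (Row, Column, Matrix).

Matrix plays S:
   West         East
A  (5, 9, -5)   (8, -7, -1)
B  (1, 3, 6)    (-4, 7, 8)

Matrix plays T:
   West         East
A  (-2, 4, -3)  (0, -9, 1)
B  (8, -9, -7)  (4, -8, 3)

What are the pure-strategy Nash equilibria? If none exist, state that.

Mark each player's best response to every combination of opponents' strategies; a profile where every player is best-responding is a pure Nash equilibrium.
Row against (West, S): payoffs 5, 1 → best response A.
Row against (West, T): payoffs -2, 8 → best response B.
Row against (East, S): payoffs 8, -4 → best response A.
Row against (East, T): payoffs 0, 4 → best response B.
Column against (A, S): payoffs 9, -7 → best response West.
Column against (A, T): payoffs 4, -9 → best response West.
Column against (B, S): payoffs 3, 7 → best response East.
Column against (B, T): payoffs -9, -8 → best response East.
Matrix against (A, West): payoffs -5, -3 → best response T.
Matrix against (A, East): payoffs -1, 1 → best response T.
Matrix against (B, West): payoffs 6, -7 → best response S.
Matrix against (B, East): payoffs 8, 3 → best response S.
No profile is a mutual best response for all players.

none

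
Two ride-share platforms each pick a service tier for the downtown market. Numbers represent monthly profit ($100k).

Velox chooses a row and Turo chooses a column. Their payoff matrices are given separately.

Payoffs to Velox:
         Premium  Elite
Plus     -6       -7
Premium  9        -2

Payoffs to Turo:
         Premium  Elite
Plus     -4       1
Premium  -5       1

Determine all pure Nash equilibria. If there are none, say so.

(Premium, Elite)

Velox against Premium: payoffs -6, 9 → best response Premium.
Velox against Elite: payoffs -7, -2 → best response Premium.
Turo against Plus: payoffs -4, 1 → best response Elite.
Turo against Premium: payoffs -5, 1 → best response Elite.
Mutual best responses: (Premium, Elite).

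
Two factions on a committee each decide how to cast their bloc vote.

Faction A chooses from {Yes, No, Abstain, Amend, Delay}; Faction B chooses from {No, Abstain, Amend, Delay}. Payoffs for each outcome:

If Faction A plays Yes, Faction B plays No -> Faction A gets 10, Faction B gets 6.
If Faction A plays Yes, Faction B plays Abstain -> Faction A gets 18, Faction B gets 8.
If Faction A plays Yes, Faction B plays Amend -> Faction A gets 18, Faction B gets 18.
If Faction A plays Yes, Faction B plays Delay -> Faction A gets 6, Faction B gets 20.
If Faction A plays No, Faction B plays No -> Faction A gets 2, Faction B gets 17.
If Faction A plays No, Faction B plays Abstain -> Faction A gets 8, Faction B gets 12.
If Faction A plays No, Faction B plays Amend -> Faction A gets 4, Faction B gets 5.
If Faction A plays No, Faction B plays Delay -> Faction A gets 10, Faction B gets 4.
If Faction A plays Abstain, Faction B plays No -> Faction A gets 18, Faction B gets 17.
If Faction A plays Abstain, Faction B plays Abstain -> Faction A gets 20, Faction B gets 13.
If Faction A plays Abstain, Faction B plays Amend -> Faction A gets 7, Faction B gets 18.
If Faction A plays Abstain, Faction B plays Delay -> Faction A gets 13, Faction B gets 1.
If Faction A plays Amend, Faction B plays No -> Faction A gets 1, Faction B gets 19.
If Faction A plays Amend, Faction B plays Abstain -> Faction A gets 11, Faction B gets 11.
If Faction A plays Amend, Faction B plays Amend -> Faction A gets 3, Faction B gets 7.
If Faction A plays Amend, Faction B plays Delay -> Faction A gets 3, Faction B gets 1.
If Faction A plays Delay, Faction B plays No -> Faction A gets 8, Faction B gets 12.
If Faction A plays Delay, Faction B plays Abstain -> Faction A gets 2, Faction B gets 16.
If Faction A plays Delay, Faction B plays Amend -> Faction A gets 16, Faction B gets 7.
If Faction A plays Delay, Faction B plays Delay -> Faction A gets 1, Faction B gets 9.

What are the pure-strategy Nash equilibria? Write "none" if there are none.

No pure-strategy Nash equilibrium.

For each player, find the best response to each opponent profile; mutual best responses are the pure NE.
Faction A against No: payoffs 10, 2, 18, 1, 8 → best response Abstain.
Faction A against Abstain: payoffs 18, 8, 20, 11, 2 → best response Abstain.
Faction A against Amend: payoffs 18, 4, 7, 3, 16 → best response Yes.
Faction A against Delay: payoffs 6, 10, 13, 3, 1 → best response Abstain.
Faction B against Yes: payoffs 6, 8, 18, 20 → best response Delay.
Faction B against No: payoffs 17, 12, 5, 4 → best response No.
Faction B against Abstain: payoffs 17, 13, 18, 1 → best response Amend.
Faction B against Amend: payoffs 19, 11, 7, 1 → best response No.
Faction B against Delay: payoffs 12, 16, 7, 9 → best response Abstain.
No profile is a mutual best response for all players.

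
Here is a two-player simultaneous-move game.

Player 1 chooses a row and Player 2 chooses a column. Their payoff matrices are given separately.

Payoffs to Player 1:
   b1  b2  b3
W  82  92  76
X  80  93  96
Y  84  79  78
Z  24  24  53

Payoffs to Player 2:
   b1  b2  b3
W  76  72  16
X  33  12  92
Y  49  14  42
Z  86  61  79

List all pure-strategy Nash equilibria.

Pure-strategy Nash equilibria: (X, b3); (Y, b1)

Player 1 against b1: payoffs 82, 80, 84, 24 → best response Y.
Player 1 against b2: payoffs 92, 93, 79, 24 → best response X.
Player 1 against b3: payoffs 76, 96, 78, 53 → best response X.
Player 2 against W: payoffs 76, 72, 16 → best response b1.
Player 2 against X: payoffs 33, 12, 92 → best response b3.
Player 2 against Y: payoffs 49, 14, 42 → best response b1.
Player 2 against Z: payoffs 86, 61, 79 → best response b1.
Mutual best responses: (X, b3); (Y, b1).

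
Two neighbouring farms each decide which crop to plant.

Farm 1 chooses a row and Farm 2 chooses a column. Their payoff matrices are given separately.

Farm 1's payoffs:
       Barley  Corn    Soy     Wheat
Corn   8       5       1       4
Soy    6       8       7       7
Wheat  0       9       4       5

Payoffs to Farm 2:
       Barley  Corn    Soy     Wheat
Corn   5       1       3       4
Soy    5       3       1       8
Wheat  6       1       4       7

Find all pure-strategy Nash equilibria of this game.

(Corn, Barley); (Soy, Wheat)

Farm 1 against Barley: payoffs 8, 6, 0 → best response Corn.
Farm 1 against Corn: payoffs 5, 8, 9 → best response Wheat.
Farm 1 against Soy: payoffs 1, 7, 4 → best response Soy.
Farm 1 against Wheat: payoffs 4, 7, 5 → best response Soy.
Farm 2 against Corn: payoffs 5, 1, 3, 4 → best response Barley.
Farm 2 against Soy: payoffs 5, 3, 1, 8 → best response Wheat.
Farm 2 against Wheat: payoffs 6, 1, 4, 7 → best response Wheat.
Mutual best responses: (Corn, Barley); (Soy, Wheat).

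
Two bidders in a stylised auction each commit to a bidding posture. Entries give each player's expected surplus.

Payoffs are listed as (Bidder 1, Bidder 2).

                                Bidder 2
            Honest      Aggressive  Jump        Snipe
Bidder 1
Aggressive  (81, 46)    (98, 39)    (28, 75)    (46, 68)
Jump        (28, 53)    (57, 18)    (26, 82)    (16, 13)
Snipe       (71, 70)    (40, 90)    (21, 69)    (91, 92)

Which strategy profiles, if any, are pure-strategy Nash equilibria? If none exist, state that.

Check each profile: it is a Nash equilibrium iff no player can strictly gain by switching unilaterally.
(Aggressive, Honest): Bidder 2 can switch to Jump (46 → 75). Not NE.
(Aggressive, Aggressive): Bidder 2 can switch to Honest (39 → 46). Not NE.
(Aggressive, Jump): Bidder 1 gets 28, best alternative 26; Bidder 2 gets 75, best alternative 68. No profitable deviation — NE.
(Aggressive, Snipe): Bidder 1 can switch to Snipe (46 → 91). Not NE.
(Jump, Honest): Bidder 1 can switch to Aggressive (28 → 81). Not NE.
(Jump, Aggressive): Bidder 1 can switch to Aggressive (57 → 98). Not NE.
(Jump, Jump): Bidder 1 can switch to Aggressive (26 → 28). Not NE.
(Jump, Snipe): Bidder 1 can switch to Aggressive (16 → 46). Not NE.
(Snipe, Honest): Bidder 1 can switch to Aggressive (71 → 81). Not NE.
(Snipe, Aggressive): Bidder 1 can switch to Aggressive (40 → 98). Not NE.
(Snipe, Jump): Bidder 1 can switch to Aggressive (21 → 28). Not NE.
(Snipe, Snipe): Bidder 1 gets 91, best alternative 46; Bidder 2 gets 92, best alternative 90. No profitable deviation — NE.

The pure Nash equilibria are (Aggressive, Jump) and (Snipe, Snipe).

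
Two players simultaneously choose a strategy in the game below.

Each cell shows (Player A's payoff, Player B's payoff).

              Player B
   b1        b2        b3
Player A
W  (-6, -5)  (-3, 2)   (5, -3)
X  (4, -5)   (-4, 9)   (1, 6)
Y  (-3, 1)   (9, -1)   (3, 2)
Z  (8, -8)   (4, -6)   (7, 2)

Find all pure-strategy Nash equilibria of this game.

Mark each player's best response to every combination of opponents' strategies; a profile where every player is best-responding is a pure Nash equilibrium.
Player A against b1: payoffs -6, 4, -3, 8 → best response Z.
Player A against b2: payoffs -3, -4, 9, 4 → best response Y.
Player A against b3: payoffs 5, 1, 3, 7 → best response Z.
Player B against W: payoffs -5, 2, -3 → best response b2.
Player B against X: payoffs -5, 9, 6 → best response b2.
Player B against Y: payoffs 1, -1, 2 → best response b3.
Player B against Z: payoffs -8, -6, 2 → best response b3.
Mutual best responses: (Z, b3).

(Z, b3)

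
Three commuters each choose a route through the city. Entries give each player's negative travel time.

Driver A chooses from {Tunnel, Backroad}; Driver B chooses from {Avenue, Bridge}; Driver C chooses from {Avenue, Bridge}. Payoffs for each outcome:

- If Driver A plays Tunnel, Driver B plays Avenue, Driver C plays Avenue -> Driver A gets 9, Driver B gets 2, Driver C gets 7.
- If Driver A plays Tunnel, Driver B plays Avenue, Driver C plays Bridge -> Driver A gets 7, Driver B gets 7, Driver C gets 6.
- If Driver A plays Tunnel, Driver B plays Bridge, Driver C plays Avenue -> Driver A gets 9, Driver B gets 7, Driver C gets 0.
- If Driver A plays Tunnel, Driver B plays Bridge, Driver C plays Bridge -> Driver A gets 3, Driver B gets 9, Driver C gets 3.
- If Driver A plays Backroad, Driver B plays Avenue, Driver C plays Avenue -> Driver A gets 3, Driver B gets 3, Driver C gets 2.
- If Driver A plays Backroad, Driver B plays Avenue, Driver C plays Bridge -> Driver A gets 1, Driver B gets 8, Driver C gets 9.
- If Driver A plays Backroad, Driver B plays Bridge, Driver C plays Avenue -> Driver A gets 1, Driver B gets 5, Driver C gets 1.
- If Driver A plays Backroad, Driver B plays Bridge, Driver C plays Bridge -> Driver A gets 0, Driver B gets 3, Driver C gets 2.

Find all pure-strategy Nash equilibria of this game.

(Tunnel, Bridge, Bridge)

For each strategy profile, look for a profitable unilateral deviation.
(Tunnel, Avenue, Avenue): Driver B can switch to Bridge (2 → 7). Not NE.
(Tunnel, Avenue, Bridge): Driver B can switch to Bridge (7 → 9). Not NE.
(Tunnel, Bridge, Avenue): Driver C can switch to Bridge (0 → 3). Not NE.
(Tunnel, Bridge, Bridge): Driver A gets 3, best alternative 0; Driver B gets 9, best alternative 7; Driver C gets 3, best alternative 0. No profitable deviation — NE.
(Backroad, Avenue, Avenue): Driver A can switch to Tunnel (3 → 9). Not NE.
(Backroad, Avenue, Bridge): Driver A can switch to Tunnel (1 → 7). Not NE.
(Backroad, Bridge, Avenue): Driver A can switch to Tunnel (1 → 9). Not NE.
(The remaining 1 profile has a profitable deviation by the same check.)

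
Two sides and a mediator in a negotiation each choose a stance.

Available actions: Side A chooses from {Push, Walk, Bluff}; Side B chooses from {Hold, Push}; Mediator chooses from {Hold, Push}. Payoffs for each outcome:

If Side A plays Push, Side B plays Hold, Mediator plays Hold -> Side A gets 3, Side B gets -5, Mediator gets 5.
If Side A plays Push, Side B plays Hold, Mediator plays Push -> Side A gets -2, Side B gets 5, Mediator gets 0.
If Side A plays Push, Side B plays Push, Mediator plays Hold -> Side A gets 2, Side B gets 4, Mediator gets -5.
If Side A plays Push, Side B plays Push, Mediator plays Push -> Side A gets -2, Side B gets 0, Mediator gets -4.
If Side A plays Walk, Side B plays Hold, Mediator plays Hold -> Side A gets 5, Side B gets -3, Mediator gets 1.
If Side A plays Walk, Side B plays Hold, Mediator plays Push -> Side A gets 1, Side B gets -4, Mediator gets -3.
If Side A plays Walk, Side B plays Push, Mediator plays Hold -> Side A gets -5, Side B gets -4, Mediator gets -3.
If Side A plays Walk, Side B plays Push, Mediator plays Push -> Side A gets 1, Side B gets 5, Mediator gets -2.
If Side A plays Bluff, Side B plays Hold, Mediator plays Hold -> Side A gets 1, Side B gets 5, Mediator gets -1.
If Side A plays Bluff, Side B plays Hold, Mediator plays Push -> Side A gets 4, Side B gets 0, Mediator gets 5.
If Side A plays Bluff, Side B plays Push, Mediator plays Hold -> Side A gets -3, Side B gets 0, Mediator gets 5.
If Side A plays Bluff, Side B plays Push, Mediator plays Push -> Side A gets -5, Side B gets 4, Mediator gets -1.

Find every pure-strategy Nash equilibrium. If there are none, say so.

Check each profile: it is a Nash equilibrium iff no player can strictly gain by switching unilaterally.
(Push, Hold, Hold): Side A can switch to Walk (3 → 5). Not NE.
(Push, Hold, Push): Side A can switch to Walk (-2 → 1). Not NE.
(Push, Push, Hold): Mediator can switch to Push (-5 → -4). Not NE.
(Push, Push, Push): Side A can switch to Walk (-2 → 1). Not NE.
(Walk, Hold, Hold): Side A gets 5, best alternative 3; Side B gets -3, best alternative -4; Mediator gets 1, best alternative -3. No profitable deviation — NE.
(Walk, Hold, Push): Side A can switch to Bluff (1 → 4). Not NE.
(Walk, Push, Hold): Side A can switch to Push (-5 → 2). Not NE.
(Walk, Push, Push): Side A gets 1, best alternative -2; Side B gets 5, best alternative -4; Mediator gets -2, best alternative -3. No profitable deviation — NE.
(Bluff, Hold, Hold): Side A can switch to Push (1 → 3). Not NE.
(Bluff, Hold, Push): Side B can switch to Push (0 → 4). Not NE.
(Bluff, Push, Hold): Side A can switch to Push (-3 → 2). Not NE.
(Bluff, Push, Push): Side A can switch to Push (-5 → -2). Not NE.

(Walk, Hold, Hold); (Walk, Push, Push)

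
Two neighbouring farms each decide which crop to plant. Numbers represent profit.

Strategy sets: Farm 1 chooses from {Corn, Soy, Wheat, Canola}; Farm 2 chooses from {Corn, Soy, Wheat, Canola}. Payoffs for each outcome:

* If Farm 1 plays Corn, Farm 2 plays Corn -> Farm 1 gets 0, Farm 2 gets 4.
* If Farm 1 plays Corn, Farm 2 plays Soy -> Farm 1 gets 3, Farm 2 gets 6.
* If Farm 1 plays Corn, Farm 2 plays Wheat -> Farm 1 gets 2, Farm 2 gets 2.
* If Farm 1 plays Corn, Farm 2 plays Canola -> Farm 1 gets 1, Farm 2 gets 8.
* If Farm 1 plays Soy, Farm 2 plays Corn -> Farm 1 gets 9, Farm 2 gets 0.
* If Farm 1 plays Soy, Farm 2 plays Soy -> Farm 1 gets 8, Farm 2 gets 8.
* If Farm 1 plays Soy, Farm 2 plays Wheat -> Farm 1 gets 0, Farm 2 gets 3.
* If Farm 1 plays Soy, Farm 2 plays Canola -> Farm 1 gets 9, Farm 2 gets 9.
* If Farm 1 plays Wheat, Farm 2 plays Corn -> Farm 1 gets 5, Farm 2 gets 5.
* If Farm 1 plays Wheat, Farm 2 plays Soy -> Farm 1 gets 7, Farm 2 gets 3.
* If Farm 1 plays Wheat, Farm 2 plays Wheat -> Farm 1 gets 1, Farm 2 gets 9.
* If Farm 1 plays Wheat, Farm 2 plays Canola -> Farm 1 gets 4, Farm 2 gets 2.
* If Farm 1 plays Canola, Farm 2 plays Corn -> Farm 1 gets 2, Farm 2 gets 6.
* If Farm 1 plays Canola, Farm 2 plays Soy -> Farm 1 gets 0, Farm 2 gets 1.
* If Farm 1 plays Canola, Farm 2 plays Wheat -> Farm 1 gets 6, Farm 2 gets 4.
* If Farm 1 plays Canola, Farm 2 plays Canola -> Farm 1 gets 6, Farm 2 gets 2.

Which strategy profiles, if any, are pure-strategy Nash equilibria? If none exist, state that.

(Soy, Canola)

Farm 1 against Corn: payoffs 0, 9, 5, 2 → best response Soy.
Farm 1 against Soy: payoffs 3, 8, 7, 0 → best response Soy.
Farm 1 against Wheat: payoffs 2, 0, 1, 6 → best response Canola.
Farm 1 against Canola: payoffs 1, 9, 4, 6 → best response Soy.
Farm 2 against Corn: payoffs 4, 6, 2, 8 → best response Canola.
Farm 2 against Soy: payoffs 0, 8, 3, 9 → best response Canola.
Farm 2 against Wheat: payoffs 5, 3, 9, 2 → best response Wheat.
Farm 2 against Canola: payoffs 6, 1, 4, 2 → best response Corn.
Mutual best responses: (Soy, Canola).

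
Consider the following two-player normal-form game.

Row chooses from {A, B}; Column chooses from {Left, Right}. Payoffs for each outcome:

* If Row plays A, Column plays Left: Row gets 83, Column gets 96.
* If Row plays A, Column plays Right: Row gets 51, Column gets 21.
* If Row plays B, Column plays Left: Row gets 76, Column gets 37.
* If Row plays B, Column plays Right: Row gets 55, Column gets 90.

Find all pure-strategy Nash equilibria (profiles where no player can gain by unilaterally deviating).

(A, Left): Row gets 83, best alternative 76; Column gets 96, best alternative 21. No profitable deviation — NE.
(A, Right): Row can switch to B (51 → 55). Not NE.
(B, Left): Row can switch to A (76 → 83). Not NE.
(B, Right): Row gets 55, best alternative 51; Column gets 90, best alternative 37. No profitable deviation — NE.

Pure-strategy Nash equilibria: (A, Left) and (B, Right)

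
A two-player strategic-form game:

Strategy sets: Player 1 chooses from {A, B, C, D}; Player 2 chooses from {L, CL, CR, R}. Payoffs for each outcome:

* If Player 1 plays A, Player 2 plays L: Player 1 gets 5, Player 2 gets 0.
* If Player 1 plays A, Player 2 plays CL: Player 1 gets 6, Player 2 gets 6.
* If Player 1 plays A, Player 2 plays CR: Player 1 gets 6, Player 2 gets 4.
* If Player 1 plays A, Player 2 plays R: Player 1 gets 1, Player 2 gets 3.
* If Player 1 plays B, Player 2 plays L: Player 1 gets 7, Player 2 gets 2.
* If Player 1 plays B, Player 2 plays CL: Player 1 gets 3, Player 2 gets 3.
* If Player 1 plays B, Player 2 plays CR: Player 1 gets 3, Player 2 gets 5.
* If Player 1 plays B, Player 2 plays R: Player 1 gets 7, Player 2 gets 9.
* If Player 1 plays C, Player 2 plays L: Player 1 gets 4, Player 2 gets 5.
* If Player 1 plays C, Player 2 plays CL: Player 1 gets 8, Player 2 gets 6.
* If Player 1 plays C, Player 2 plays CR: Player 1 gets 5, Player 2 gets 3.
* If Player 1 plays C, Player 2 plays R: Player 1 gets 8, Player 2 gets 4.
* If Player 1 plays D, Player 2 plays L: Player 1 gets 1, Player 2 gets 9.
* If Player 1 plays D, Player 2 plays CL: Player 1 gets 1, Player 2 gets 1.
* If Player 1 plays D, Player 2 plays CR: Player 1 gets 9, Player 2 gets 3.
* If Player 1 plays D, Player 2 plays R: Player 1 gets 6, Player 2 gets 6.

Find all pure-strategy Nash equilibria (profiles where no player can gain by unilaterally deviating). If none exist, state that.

Player 1 against L: payoffs 5, 7, 4, 1 → best response B.
Player 1 against CL: payoffs 6, 3, 8, 1 → best response C.
Player 1 against CR: payoffs 6, 3, 5, 9 → best response D.
Player 1 against R: payoffs 1, 7, 8, 6 → best response C.
Player 2 against A: payoffs 0, 6, 4, 3 → best response CL.
Player 2 against B: payoffs 2, 3, 5, 9 → best response R.
Player 2 against C: payoffs 5, 6, 3, 4 → best response CL.
Player 2 against D: payoffs 9, 1, 3, 6 → best response L.
Mutual best responses: (C, CL).

(C, CL)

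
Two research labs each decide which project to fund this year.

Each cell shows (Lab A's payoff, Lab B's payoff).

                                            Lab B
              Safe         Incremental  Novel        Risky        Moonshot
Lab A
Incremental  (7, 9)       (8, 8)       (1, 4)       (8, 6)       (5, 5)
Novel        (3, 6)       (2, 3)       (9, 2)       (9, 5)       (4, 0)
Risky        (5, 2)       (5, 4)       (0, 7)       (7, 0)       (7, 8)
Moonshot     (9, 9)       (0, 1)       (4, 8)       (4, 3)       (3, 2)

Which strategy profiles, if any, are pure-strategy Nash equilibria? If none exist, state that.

Check each profile: it is a Nash equilibrium iff no player can strictly gain by switching unilaterally.
(Incremental, Safe): Lab A can switch to Moonshot (7 → 9). Not NE.
(Incremental, Incremental): Lab B can switch to Safe (8 → 9). Not NE.
(Incremental, Novel): Lab A can switch to Novel (1 → 9). Not NE.
(Incremental, Risky): Lab A can switch to Novel (8 → 9). Not NE.
(Incremental, Moonshot): Lab A can switch to Risky (5 → 7). Not NE.
(Novel, Safe): Lab A can switch to Incremental (3 → 7). Not NE.
(Novel, Incremental): Lab A can switch to Incremental (2 → 8). Not NE.
(Novel, Novel): Lab B can switch to Safe (2 → 6). Not NE.
(Novel, Risky): Lab B can switch to Safe (5 → 6). Not NE.
(Novel, Moonshot): Lab A can switch to Incremental (4 → 5). Not NE.
(Risky, Safe): Lab A can switch to Incremental (5 → 7). Not NE.
(Risky, Incremental): Lab A can switch to Incremental (5 → 8). Not NE.
(Risky, Moonshot): Lab A gets 7, best alternative 5; Lab B gets 8, best alternative 7. No profitable deviation — NE.
(Moonshot, Safe): Lab A gets 9, best alternative 7; Lab B gets 9, best alternative 8. No profitable deviation — NE.
(The remaining 6 profiles each have a profitable deviation by the same check.)

The pure Nash equilibria are (Risky, Moonshot) and (Moonshot, Safe).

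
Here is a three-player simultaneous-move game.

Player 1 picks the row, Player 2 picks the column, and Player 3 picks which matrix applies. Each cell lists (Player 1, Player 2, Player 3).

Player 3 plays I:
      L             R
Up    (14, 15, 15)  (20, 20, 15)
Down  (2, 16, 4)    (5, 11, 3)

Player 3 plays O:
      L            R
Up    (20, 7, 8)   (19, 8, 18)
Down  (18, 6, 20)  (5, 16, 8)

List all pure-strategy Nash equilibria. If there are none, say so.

(Up, L, I): Player 2 can switch to R (15 → 20). Not NE.
(Up, L, O): Player 2 can switch to R (7 → 8). Not NE.
(Up, R, I): Player 3 can switch to O (15 → 18). Not NE.
(Up, R, O): Player 1 gets 19, best alternative 5; Player 2 gets 8, best alternative 7; Player 3 gets 18, best alternative 15. No profitable deviation — NE.
(Down, L, I): Player 1 can switch to Up (2 → 14). Not NE.
(Down, L, O): Player 1 can switch to Up (18 → 20). Not NE.
(Down, R, I): Player 1 can switch to Up (5 → 20). Not NE.
(Down, R, O): Player 1 can switch to Up (5 → 19). Not NE.

Pure NE: (Up, R, O)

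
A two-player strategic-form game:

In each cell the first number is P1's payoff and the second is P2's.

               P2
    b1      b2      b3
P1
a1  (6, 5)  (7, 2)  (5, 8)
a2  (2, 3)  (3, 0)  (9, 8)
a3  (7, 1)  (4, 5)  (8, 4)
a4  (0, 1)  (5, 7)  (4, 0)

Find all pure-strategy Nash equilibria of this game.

Pure NE: (a2, b3)

For each player, find the best response to each opponent profile; mutual best responses are the pure NE.
P1 against b1: payoffs 6, 2, 7, 0 → best response a3.
P1 against b2: payoffs 7, 3, 4, 5 → best response a1.
P1 against b3: payoffs 5, 9, 8, 4 → best response a2.
P2 against a1: payoffs 5, 2, 8 → best response b3.
P2 against a2: payoffs 3, 0, 8 → best response b3.
P2 against a3: payoffs 1, 5, 4 → best response b2.
P2 against a4: payoffs 1, 7, 0 → best response b2.
Mutual best responses: (a2, b3).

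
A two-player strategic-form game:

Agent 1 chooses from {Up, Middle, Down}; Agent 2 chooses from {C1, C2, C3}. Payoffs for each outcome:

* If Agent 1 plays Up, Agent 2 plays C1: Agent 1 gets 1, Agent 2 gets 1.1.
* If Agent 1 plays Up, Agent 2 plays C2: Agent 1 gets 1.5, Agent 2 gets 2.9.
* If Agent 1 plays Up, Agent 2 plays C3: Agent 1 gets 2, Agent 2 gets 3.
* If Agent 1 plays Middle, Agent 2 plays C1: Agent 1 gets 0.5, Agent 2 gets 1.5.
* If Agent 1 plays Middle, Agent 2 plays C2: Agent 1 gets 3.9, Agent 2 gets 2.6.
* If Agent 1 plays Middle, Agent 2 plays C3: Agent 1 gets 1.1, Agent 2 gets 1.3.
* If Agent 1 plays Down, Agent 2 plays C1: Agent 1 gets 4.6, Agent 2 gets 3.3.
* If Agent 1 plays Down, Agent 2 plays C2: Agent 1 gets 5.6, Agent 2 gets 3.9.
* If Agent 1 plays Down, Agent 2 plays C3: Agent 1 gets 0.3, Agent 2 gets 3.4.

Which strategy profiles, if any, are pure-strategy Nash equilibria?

Pure-strategy Nash equilibria: (Up, C3), (Down, C2)

For each player, find the best response to each opponent profile; mutual best responses are the pure NE.
Agent 1 against C1: payoffs 1, 0.5, 4.6 → best response Down.
Agent 1 against C2: payoffs 1.5, 3.9, 5.6 → best response Down.
Agent 1 against C3: payoffs 2, 1.1, 0.3 → best response Up.
Agent 2 against Up: payoffs 1.1, 2.9, 3 → best response C3.
Agent 2 against Middle: payoffs 1.5, 2.6, 1.3 → best response C2.
Agent 2 against Down: payoffs 3.3, 3.9, 3.4 → best response C2.
Mutual best responses: (Up, C3); (Down, C2).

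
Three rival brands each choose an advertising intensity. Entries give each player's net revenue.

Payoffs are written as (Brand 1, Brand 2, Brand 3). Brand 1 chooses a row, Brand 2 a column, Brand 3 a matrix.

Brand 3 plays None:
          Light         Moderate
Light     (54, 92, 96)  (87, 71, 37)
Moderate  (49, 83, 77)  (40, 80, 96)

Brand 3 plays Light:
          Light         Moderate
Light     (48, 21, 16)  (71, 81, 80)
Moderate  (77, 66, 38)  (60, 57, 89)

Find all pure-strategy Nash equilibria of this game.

Brand 1 against (Light, None): payoffs 54, 49 → best response Light.
Brand 1 against (Light, Light): payoffs 48, 77 → best response Moderate.
Brand 1 against (Moderate, None): payoffs 87, 40 → best response Light.
Brand 1 against (Moderate, Light): payoffs 71, 60 → best response Light.
Brand 2 against (Light, None): payoffs 92, 71 → best response Light.
Brand 2 against (Light, Light): payoffs 21, 81 → best response Moderate.
Brand 2 against (Moderate, None): payoffs 83, 80 → best response Light.
Brand 2 against (Moderate, Light): payoffs 66, 57 → best response Light.
Brand 3 against (Light, Light): payoffs 96, 16 → best response None.
Brand 3 against (Light, Moderate): payoffs 37, 80 → best response Light.
Brand 3 against (Moderate, Light): payoffs 77, 38 → best response None.
Brand 3 against (Moderate, Moderate): payoffs 96, 89 → best response None.
Mutual best responses: (Light, Light, None); (Light, Moderate, Light).

Pure-strategy Nash equilibria: (Light, Light, None) and (Light, Moderate, Light)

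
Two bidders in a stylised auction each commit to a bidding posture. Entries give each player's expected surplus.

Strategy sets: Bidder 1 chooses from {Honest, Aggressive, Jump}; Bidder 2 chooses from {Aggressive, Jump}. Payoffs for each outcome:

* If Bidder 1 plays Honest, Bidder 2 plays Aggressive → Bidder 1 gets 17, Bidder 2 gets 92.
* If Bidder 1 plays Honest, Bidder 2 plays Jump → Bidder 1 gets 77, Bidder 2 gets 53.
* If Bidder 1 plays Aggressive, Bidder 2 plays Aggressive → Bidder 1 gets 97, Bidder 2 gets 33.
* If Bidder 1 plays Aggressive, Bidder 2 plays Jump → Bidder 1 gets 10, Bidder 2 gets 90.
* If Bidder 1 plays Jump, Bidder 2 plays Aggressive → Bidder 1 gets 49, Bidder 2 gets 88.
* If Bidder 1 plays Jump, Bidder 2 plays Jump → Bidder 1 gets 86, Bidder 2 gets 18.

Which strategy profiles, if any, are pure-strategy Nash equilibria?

There is no pure-strategy Nash equilibrium.

Bidder 1 against Aggressive: payoffs 17, 97, 49 → best response Aggressive.
Bidder 1 against Jump: payoffs 77, 10, 86 → best response Jump.
Bidder 2 against Honest: payoffs 92, 53 → best response Aggressive.
Bidder 2 against Aggressive: payoffs 33, 90 → best response Jump.
Bidder 2 against Jump: payoffs 88, 18 → best response Aggressive.
No profile is a mutual best response for all players.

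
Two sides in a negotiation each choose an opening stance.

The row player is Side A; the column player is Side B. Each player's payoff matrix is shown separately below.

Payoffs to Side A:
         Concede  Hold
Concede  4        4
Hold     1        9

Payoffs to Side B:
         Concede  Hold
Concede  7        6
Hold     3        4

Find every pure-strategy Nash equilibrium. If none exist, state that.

The pure Nash equilibria are (Concede, Concede), (Hold, Hold).

(Concede, Concede): Side A gets 4, best alternative 1; Side B gets 7, best alternative 6. No profitable deviation — NE.
(Concede, Hold): Side A can switch to Hold (4 → 9). Not NE.
(Hold, Concede): Side A can switch to Concede (1 → 4). Not NE.
(Hold, Hold): Side A gets 9, best alternative 4; Side B gets 4, best alternative 3. No profitable deviation — NE.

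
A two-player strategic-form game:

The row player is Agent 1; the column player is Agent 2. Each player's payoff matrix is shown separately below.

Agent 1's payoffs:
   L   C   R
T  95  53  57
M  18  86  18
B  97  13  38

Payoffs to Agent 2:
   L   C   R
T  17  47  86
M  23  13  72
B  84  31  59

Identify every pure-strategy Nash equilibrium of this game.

For each player, find the best response to each opponent profile; mutual best responses are the pure NE.
Agent 1 against L: payoffs 95, 18, 97 → best response B.
Agent 1 against C: payoffs 53, 86, 13 → best response M.
Agent 1 against R: payoffs 57, 18, 38 → best response T.
Agent 2 against T: payoffs 17, 47, 86 → best response R.
Agent 2 against M: payoffs 23, 13, 72 → best response R.
Agent 2 against B: payoffs 84, 31, 59 → best response L.
Mutual best responses: (T, R); (B, L).

The pure Nash equilibria are (T, R) and (B, L).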